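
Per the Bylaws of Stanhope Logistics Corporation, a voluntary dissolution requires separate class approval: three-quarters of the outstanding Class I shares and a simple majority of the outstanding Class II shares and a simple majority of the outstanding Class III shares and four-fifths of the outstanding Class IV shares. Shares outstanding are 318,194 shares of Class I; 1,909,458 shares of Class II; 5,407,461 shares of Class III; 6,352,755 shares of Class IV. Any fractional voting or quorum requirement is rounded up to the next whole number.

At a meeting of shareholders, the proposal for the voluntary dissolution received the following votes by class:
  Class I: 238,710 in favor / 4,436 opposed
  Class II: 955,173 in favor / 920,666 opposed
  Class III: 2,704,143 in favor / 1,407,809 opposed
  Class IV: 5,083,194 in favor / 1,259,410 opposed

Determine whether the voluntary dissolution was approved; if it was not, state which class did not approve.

Class I: 3/4 of 318194 = 238645.50, rounded up to 238646; 238,646 required, 238,710 in favor — approved.
Class II: a majority of 1909458 is 954730; 954,730 required, 955,173 in favor — approved.
Class III: a majority of 5407461 is 2703731; 2,703,731 required, 2,704,143 in favor — approved.
Class IV: 4/5 of 6352755 = 5082204; 5,082,204 required, 5,083,194 in favor — approved.

Approved — every class gave the required vote.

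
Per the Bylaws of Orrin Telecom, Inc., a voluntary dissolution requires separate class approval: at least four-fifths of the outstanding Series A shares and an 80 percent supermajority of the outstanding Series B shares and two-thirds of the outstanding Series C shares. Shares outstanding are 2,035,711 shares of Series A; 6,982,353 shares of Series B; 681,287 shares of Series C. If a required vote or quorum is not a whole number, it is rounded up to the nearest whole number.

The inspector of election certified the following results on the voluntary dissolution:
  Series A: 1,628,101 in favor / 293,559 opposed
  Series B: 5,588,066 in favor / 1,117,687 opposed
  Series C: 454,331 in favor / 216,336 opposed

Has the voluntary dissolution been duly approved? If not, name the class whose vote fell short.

Not approved — the Series A shares did not give the required vote.

Series A: 4/5 of 2035711 = 1628568.80, rounded up to 1628569; 1,628,569 required, 1,628,101 in favor — not approved.
Series B: 4/5 of 6982353 = 5585882.40, rounded up to 5585883; 5,585,883 required, 5,588,066 in favor — approved.
Series C: 2/3 of 681287 = 454191.33, rounded up to 454192; 454,192 required, 454,331 in favor — approved.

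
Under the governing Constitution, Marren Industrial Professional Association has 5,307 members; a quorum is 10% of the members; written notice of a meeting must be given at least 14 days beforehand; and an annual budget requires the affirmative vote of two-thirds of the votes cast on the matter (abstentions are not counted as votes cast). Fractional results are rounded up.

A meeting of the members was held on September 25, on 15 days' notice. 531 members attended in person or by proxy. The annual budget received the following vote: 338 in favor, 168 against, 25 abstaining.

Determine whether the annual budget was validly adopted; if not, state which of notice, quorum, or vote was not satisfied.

Notice: 15 days given; 14 required. Satisfied.
Quorum: 10% of 5,307 = 530.70, rounded up to 531; 531 present. Satisfied.
Vote: requires two-thirds of the votes cast (531 − 25 abstaining = 506); 2/3 of 506 = 337.33, rounded up to 338, so 338 needed; 338 in favor. Satisfied.

Valid — all requirements satisfied.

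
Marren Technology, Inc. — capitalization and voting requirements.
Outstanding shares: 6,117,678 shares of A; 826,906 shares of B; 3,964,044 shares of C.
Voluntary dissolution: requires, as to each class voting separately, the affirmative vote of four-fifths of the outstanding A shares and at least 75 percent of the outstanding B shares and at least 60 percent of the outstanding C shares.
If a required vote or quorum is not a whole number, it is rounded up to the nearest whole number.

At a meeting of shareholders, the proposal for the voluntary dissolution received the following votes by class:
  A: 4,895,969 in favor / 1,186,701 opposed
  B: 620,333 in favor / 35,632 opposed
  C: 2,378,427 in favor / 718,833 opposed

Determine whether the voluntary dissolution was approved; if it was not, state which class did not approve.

Approved — every class gave the required vote.

A: 4/5 of 6117678 = 4894142.40, rounded up to 4894143; 4,894,143 required, 4,895,969 in favor — approved.
B: 3/4 of 826906 = 620179.50, rounded up to 620180; 620,180 required, 620,333 in favor — approved.
C: 3/5 of 3964044 = 2378426.40, rounded up to 2378427; 2,378,427 required, 2,378,427 in favor — approved.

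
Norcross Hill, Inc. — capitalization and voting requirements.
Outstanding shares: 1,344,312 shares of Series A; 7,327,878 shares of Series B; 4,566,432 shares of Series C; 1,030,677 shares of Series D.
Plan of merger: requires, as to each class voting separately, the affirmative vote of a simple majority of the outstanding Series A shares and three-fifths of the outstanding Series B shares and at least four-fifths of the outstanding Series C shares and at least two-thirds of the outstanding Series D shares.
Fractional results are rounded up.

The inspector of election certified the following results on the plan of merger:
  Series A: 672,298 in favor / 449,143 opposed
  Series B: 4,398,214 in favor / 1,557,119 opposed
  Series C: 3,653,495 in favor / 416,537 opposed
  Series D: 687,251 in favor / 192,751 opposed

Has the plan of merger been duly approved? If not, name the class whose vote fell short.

Approved — every class gave the required vote.

Series A: a majority of 1344312 is 672157; 672,157 required, 672,298 in favor — approved.
Series B: 3/5 of 7327878 = 4396726.80, rounded up to 4396727; 4,396,727 required, 4,398,214 in favor — approved.
Series C: 4/5 of 4566432 = 3653145.60, rounded up to 3653146; 3,653,146 required, 3,653,495 in favor — approved.
Series D: 2/3 of 1030677 = 687118; 687,118 required, 687,251 in favor — approved.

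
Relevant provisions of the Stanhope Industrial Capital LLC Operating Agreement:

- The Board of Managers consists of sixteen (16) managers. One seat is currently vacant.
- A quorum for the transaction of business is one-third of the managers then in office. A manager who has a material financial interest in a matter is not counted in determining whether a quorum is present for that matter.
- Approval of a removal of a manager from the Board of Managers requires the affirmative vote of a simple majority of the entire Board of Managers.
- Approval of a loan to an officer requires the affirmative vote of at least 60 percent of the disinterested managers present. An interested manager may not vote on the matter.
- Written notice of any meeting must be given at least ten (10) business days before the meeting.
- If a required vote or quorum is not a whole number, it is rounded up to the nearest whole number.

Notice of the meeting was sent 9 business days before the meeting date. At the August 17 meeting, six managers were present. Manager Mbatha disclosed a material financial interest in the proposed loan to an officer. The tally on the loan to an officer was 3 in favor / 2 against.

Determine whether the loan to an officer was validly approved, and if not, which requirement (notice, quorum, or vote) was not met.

Invalid — notice requirement not satisfied.

Notice: 9 business days given; 10 required (9 < 10). Not satisfied.
Quorum: 6 present, but the 1 interested manager does not count, leaving 5. Quorum is 5. Satisfied.
Vote: the loan to an officer requires three-fifths of the disinterested managers present (6 − 1 = 5). 3/5 of 5 = 3, so 3 affirmative votes are needed; 3 voted in favor. Satisfied.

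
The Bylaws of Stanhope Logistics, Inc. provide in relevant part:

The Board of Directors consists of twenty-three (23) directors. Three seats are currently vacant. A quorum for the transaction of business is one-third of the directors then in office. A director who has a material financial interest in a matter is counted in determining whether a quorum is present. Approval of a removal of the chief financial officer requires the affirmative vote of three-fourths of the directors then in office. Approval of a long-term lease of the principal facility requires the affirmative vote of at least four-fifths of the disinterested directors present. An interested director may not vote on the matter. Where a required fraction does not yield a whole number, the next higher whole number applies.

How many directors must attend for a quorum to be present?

1/3 of 20 = 6.67, rounded up to 7.

7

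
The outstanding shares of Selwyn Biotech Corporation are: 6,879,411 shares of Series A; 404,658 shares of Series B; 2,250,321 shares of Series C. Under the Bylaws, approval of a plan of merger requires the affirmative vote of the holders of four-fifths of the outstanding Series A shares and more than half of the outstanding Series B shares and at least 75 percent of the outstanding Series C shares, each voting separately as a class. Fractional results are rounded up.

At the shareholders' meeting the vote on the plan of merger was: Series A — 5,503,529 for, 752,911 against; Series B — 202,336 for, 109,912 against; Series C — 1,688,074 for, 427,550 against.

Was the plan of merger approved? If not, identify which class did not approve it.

Series A: 4/5 of 6879411 = 5503528.80, rounded up to 5503529; 5,503,529 required, 5,503,529 in favor — approved.
Series B: a majority of 404658 is 202330; 202,330 required, 202,336 in favor — approved.
Series C: 3/4 of 2250321 = 1687740.75, rounded up to 1687741; 1,687,741 required, 1,688,074 in favor — approved.

Approved — every class gave the required vote.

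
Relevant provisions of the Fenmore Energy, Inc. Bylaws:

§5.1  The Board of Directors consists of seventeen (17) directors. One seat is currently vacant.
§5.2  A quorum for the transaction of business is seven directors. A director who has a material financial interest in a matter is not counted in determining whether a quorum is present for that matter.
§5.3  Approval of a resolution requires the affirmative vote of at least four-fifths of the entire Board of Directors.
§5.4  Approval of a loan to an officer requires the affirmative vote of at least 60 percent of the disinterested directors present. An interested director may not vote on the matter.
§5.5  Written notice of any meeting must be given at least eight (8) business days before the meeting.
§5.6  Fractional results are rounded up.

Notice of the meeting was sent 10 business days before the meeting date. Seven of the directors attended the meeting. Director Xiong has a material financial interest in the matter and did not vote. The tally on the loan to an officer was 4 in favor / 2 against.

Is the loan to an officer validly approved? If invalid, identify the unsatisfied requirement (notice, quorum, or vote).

Invalid — quorum requirement not satisfied.

Notice: 10 business days given; 8 required (10 ≥ 8). Satisfied.
Quorum: 7 present, but the 1 interested director does not count, leaving 6. Quorum is 7. Not satisfied.
Vote: the loan to an officer requires three-fifths of the disinterested directors present (7 − 1 = 6). 3/5 of 6 = 3.60, rounded up to 4, so 4 affirmative votes are needed; 4 voted in favor. Satisfied. (Moot — without a quorum no business can be validly transacted.)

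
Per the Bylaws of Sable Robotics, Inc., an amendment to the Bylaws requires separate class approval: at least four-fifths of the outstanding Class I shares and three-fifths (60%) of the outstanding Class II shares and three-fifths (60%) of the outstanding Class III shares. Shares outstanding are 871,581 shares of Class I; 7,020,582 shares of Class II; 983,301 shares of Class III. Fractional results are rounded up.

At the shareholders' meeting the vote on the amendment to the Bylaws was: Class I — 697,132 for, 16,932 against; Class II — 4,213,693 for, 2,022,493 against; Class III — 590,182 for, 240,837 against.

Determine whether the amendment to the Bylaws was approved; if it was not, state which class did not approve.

Class I: 4/5 of 871581 = 697264.80, rounded up to 697265; 697,265 required, 697,132 in favor — not approved.
Class II: 3/5 of 7020582 = 4212349.20, rounded up to 4212350; 4,212,350 required, 4,213,693 in favor — approved.
Class III: 3/5 of 983301 = 589980.60, rounded up to 589981; 589,981 required, 590,182 in favor — approved.

Not approved — the Class I shares did not give the required vote.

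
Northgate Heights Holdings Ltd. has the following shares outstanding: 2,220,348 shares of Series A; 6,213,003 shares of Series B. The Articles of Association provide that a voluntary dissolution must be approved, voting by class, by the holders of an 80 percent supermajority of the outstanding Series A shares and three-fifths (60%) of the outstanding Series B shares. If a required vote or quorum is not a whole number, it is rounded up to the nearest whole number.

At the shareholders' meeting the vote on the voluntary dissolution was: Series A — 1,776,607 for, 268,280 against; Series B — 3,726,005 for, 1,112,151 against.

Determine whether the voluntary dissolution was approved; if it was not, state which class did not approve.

Series A: 4/5 of 2220348 = 1776278.40, rounded up to 1776279; 1,776,279 required, 1,776,607 in favor — approved.
Series B: 3/5 of 6213003 = 3727801.80, rounded up to 3727802; 3,727,802 required, 3,726,005 in favor — not approved.

Not approved — the Series B shares did not give the required vote.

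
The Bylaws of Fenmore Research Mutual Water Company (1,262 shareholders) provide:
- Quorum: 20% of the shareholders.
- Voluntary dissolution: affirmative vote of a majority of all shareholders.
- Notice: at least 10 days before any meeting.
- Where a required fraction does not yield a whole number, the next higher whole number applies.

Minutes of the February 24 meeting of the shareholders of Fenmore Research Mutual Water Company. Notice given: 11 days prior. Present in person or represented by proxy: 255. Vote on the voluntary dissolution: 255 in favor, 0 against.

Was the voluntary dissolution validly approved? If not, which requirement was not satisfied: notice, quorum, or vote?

Invalid — vote requirement not satisfied.

Notice: 11 days given; 10 required. Satisfied.
Quorum: 20% of 1,262 = 252.40, rounded up to 253; 255 present. Satisfied.
Vote: requires a majority of all shareholders (1,262); a majority of 1262 is 632, so 632 needed; 255 in favor. Not satisfied.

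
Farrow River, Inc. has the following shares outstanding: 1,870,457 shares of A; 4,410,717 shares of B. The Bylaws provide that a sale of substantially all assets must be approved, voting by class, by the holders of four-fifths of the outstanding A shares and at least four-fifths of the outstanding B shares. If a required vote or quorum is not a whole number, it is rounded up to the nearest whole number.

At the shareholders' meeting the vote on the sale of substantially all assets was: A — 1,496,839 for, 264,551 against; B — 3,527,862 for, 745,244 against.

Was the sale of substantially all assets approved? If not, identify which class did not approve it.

A: 4/5 of 1870457 = 1496365.60, rounded up to 1496366; 1,496,366 required, 1,496,839 in favor — approved.
B: 4/5 of 4410717 = 3528573.60, rounded up to 3528574; 3,528,574 required, 3,527,862 in favor — not approved.

Not approved — the B shares did not give the required vote.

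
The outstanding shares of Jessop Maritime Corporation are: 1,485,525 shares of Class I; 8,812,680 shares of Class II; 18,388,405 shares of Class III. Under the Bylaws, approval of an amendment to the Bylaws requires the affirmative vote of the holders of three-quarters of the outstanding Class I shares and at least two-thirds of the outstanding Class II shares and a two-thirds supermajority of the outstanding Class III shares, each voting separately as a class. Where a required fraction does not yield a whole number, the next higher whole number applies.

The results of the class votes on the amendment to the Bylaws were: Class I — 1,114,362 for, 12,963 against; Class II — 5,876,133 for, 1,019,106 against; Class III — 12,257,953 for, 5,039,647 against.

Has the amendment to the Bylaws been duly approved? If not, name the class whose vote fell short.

Not approved — the Class III shares did not give the required vote.

Class I: 3/4 of 1485525 = 1114143.75, rounded up to 1114144; 1,114,144 required, 1,114,362 in favor — approved.
Class II: 2/3 of 8812680 = 5875120; 5,875,120 required, 5,876,133 in favor — approved.
Class III: 2/3 of 18388405 = 12258936.67, rounded up to 12258937; 12,258,937 required, 12,257,953 in favor — not approved.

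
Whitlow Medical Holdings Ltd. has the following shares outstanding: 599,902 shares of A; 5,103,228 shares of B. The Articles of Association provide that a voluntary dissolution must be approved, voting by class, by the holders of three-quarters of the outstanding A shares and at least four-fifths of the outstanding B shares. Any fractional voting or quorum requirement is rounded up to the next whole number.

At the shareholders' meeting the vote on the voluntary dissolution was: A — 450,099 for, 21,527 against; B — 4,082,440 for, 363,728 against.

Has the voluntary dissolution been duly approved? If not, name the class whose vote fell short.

A: 3/4 of 599902 = 449926.50, rounded up to 449927; 449,927 required, 450,099 in favor — approved.
B: 4/5 of 5103228 = 4082582.40, rounded up to 4082583; 4,082,583 required, 4,082,440 in favor — not approved.

Not approved — the B shares did not give the required vote.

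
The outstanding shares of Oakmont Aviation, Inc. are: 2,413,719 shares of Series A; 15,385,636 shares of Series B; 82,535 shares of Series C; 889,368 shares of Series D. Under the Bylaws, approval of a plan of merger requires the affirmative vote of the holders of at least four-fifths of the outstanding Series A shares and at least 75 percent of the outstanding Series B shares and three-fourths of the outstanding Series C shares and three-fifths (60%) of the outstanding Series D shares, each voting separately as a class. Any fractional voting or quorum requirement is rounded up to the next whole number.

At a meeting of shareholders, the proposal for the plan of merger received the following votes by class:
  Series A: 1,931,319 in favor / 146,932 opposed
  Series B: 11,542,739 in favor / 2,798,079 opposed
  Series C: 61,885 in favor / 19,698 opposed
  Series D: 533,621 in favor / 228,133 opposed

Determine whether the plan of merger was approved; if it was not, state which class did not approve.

Not approved — the Series C shares did not give the required vote.

Series A: 4/5 of 2413719 = 1930975.20, rounded up to 1930976; 1,930,976 required, 1,931,319 in favor — approved.
Series B: 3/4 of 15385636 = 11539227; 11,539,227 required, 11,542,739 in favor — approved.
Series C: 3/4 of 82535 = 61901.25, rounded up to 61902; 61,902 required, 61,885 in favor — not approved.
Series D: 3/5 of 889368 = 533620.80, rounded up to 533621; 533,621 required, 533,621 in favor — approved.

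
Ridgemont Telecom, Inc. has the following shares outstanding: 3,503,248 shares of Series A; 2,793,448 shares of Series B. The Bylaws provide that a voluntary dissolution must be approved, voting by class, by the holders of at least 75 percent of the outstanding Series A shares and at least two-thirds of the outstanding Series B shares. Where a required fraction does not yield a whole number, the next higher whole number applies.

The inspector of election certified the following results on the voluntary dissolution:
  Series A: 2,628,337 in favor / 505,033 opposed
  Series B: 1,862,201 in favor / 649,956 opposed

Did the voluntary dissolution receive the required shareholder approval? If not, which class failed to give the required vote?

Series A: 3/4 of 3503248 = 2627436; 2,627,436 required, 2,628,337 in favor — approved.
Series B: 2/3 of 2793448 = 1862298.67, rounded up to 1862299; 1,862,299 required, 1,862,201 in favor — not approved.

Not approved — the Series B shares did not give the required vote.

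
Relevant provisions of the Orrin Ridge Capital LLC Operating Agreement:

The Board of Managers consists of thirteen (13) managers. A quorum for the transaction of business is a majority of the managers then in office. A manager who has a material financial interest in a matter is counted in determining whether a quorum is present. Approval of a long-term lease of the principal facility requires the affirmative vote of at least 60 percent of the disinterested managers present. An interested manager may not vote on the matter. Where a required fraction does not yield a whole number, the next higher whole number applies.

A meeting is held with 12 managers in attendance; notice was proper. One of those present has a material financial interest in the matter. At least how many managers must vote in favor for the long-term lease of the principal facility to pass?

The long-term lease of the principal facility requires three-fifths of the disinterested managers present (12 − 1 = 11).
3/5 of 11 = 6.60, rounded up to 7.

7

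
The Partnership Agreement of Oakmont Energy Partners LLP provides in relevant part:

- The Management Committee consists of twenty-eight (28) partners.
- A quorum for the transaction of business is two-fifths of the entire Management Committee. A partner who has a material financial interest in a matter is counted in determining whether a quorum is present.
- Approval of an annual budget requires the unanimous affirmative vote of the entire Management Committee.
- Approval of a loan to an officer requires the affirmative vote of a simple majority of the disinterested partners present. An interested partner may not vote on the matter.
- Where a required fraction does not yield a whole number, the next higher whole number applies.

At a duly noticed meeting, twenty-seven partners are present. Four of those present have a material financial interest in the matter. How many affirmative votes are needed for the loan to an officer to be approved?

The loan to an officer requires a majority of the disinterested partners present (27 − 4 = 23).
A majority of 23 is 12.

12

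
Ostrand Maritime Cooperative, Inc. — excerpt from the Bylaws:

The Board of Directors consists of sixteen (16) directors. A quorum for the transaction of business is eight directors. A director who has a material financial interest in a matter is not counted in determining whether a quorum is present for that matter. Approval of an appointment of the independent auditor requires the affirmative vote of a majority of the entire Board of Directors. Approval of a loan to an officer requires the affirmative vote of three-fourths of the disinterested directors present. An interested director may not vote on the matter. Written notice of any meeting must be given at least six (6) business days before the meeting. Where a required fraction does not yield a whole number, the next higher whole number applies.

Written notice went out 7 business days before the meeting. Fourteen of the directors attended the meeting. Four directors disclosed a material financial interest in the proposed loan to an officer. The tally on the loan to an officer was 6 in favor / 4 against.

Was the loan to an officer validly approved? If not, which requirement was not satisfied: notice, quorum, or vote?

Invalid — vote requirement not satisfied.

Notice: 7 business days given; 6 required (7 ≥ 6). Satisfied.
Quorum: 14 present, but the 4 interested directors do not count, leaving 10. Quorum is 8. Satisfied.
Vote: the loan to an officer requires three-fourths of the disinterested directors present (14 − 4 = 10). 3/4 of 10 = 7.50, rounded up to 8, so 8 affirmative votes are needed; 6 voted in favor. Not satisfied.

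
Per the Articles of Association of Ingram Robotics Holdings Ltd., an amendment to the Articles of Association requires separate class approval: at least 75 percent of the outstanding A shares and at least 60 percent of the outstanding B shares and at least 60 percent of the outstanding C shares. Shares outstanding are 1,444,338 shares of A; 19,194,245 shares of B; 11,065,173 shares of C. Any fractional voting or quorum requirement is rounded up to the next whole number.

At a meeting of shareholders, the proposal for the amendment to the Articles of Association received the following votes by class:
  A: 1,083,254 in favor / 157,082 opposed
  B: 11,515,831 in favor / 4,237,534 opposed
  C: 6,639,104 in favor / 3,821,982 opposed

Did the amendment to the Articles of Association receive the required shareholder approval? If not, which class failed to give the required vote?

Not approved — the B shares did not give the required vote.

A: 3/4 of 1444338 = 1083253.50, rounded up to 1083254; 1,083,254 required, 1,083,254 in favor — approved.
B: 3/5 of 19194245 = 11516547; 11,516,547 required, 11,515,831 in favor — not approved.
C: 3/5 of 11065173 = 6639103.80, rounded up to 6639104; 6,639,104 required, 6,639,104 in favor — approved.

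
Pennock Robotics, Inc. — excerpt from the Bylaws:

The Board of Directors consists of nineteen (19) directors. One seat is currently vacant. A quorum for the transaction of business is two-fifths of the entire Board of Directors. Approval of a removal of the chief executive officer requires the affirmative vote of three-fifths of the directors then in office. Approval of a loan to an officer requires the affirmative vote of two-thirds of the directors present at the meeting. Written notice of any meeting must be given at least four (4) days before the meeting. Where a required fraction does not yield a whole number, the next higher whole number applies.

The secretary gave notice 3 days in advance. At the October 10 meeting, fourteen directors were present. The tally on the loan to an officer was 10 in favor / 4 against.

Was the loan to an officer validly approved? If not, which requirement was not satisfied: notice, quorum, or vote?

Notice: 3 days given; 4 required (3 < 4). Not satisfied.
Quorum: 14 present; quorum is 8. Satisfied.
Vote: the loan to an officer requires two-thirds of the directors present (14). 2/3 of 14 = 9.33, rounded up to 10, so 10 affirmative votes are needed; 10 voted in favor. Satisfied.

Invalid — notice requirement not satisfied.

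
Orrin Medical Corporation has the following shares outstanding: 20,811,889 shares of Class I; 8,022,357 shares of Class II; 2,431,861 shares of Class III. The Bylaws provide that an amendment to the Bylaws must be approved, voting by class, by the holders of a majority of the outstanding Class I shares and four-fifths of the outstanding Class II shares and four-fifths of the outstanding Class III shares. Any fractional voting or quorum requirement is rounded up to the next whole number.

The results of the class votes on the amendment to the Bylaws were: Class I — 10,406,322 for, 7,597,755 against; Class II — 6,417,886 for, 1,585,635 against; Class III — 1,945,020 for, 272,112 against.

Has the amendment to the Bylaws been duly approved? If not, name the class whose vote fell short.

Class I: a majority of 20811889 is 10405945; 10,405,945 required, 10,406,322 in favor — approved.
Class II: 4/5 of 8022357 = 6417885.60, rounded up to 6417886; 6,417,886 required, 6,417,886 in favor — approved.
Class III: 4/5 of 2431861 = 1945488.80, rounded up to 1945489; 1,945,489 required, 1,945,020 in favor — not approved.

Not approved — the Class III shares did not give the required vote.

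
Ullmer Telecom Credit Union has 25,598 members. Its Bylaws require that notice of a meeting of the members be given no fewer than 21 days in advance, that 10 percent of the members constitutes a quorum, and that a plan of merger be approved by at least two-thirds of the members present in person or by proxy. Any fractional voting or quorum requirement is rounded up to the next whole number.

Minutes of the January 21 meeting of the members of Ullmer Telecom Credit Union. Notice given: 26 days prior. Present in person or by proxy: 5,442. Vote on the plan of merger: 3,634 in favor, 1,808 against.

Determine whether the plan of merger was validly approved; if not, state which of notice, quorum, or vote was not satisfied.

Notice: 26 days given; 21 required. Satisfied.
Quorum: 10% of 25,598 = 2,559.80, rounded up to 2,560; 5,442 present. Satisfied.
Vote: requires two-thirds of those present (5,442); 2/3 of 5442 = 3628, so 3,628 needed; 3,634 in favor. Satisfied.

Valid — all requirements satisfied.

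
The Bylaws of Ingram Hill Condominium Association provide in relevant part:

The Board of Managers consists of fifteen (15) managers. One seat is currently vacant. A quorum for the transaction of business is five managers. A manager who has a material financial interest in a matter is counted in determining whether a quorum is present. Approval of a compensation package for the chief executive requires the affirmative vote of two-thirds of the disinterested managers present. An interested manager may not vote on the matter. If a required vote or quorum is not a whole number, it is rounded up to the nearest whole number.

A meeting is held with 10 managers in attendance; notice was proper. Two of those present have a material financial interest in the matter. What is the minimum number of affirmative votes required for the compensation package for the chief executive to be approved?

6

The compensation package for the chief executive requires two-thirds of the disinterested managers present (10 − 2 = 8).
2/3 of 8 = 5.33, rounded up to 6.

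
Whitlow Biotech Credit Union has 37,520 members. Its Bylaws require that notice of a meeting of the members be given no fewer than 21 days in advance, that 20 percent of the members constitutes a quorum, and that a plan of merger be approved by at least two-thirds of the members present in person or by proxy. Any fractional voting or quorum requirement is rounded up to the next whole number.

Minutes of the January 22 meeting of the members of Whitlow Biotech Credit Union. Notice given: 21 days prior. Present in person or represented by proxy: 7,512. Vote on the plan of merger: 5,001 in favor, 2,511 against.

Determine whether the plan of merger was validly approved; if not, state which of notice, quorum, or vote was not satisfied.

Notice: 21 days given; 21 required. Satisfied.
Quorum: 20% of 37,520 = 7,504; 7,512 present. Satisfied.
Vote: requires two-thirds of those present (7,512); 2/3 of 7512 = 5008, so 5,008 needed; 5,001 in favor. Not satisfied.

Invalid — vote requirement not satisfied.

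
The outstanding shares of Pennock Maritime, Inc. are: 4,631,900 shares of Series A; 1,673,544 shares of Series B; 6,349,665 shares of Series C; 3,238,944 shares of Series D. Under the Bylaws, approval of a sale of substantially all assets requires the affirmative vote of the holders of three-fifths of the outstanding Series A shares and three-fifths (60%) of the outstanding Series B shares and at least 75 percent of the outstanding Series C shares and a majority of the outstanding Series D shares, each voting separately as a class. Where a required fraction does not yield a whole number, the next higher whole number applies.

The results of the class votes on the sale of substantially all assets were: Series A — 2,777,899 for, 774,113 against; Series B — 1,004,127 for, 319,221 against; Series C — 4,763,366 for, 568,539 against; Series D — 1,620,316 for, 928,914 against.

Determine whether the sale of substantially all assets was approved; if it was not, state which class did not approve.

Series A: 3/5 of 4631900 = 2779140; 2,779,140 required, 2,777,899 in favor — not approved.
Series B: 3/5 of 1673544 = 1004126.40, rounded up to 1004127; 1,004,127 required, 1,004,127 in favor — approved.
Series C: 3/4 of 6349665 = 4762248.75, rounded up to 4762249; 4,762,249 required, 4,763,366 in favor — approved.
Series D: a majority of 3238944 is 1619473; 1,619,473 required, 1,620,316 in favor — approved.

Not approved — the Series A shares did not give the required vote.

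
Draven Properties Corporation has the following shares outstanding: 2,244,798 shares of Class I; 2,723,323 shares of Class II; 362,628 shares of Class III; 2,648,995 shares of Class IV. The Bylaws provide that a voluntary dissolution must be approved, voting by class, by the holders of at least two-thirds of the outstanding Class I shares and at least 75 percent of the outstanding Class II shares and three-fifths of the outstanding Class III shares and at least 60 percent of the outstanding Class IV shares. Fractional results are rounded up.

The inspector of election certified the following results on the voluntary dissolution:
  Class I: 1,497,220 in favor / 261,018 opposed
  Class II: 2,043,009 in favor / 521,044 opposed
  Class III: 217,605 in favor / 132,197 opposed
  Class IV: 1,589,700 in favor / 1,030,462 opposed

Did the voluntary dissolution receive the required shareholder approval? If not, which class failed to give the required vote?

Approved — every class gave the required vote.

Class I: 2/3 of 2244798 = 1496532; 1,496,532 required, 1,497,220 in favor — approved.
Class II: 3/4 of 2723323 = 2042492.25, rounded up to 2042493; 2,042,493 required, 2,043,009 in favor — approved.
Class III: 3/5 of 362628 = 217576.80, rounded up to 217577; 217,577 required, 217,605 in favor — approved.
Class IV: 3/5 of 2648995 = 1589397; 1,589,397 required, 1,589,700 in favor — approved.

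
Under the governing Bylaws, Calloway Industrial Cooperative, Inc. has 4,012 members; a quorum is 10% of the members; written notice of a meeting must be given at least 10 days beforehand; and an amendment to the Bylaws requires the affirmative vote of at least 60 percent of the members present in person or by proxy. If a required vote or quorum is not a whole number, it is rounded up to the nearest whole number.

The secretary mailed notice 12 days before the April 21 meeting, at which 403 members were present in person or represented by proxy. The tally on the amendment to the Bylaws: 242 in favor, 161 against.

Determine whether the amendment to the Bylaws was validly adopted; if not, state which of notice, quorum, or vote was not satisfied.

Notice: 12 days given; 10 required. Satisfied.
Quorum: 10% of 4,012 = 401.20, rounded up to 402; 403 present. Satisfied.
Vote: requires three-fifths of those present (403); 3/5 of 403 = 241.80, rounded up to 242, so 242 needed; 242 in favor. Satisfied.

Valid — all requirements satisfied.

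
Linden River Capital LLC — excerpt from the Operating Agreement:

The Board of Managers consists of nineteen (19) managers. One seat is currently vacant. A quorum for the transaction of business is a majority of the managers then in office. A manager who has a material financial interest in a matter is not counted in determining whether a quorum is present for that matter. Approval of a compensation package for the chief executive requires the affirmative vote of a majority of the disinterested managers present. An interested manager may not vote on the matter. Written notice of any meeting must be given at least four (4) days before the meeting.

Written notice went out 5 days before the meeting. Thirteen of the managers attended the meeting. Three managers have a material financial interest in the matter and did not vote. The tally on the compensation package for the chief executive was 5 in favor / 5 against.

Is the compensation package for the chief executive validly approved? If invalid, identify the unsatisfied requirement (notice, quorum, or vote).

Notice: 5 days given; 4 required (5 ≥ 4). Satisfied.
Quorum: 13 present, but the 3 interested managers do not count, leaving 10. Quorum is 10. Satisfied.
Vote: the compensation package for the chief executive requires a majority of the disinterested managers present (13 − 3 = 10). A majority of 10 is 6, so 6 affirmative votes are needed; 5 voted in favor. Not satisfied.

Invalid — vote requirement not satisfied.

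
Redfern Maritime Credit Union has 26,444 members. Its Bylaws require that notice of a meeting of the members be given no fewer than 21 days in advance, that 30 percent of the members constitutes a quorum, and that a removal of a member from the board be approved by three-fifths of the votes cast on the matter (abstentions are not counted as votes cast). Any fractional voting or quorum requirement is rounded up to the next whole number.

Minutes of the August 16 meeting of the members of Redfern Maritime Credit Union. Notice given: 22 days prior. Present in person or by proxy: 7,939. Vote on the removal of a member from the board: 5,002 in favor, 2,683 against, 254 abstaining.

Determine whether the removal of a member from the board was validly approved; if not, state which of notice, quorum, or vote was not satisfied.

Notice: 22 days given; 21 required. Satisfied.
Quorum: 30% of 26,444 = 7,933.20, rounded up to 7,934; 7,939 present. Satisfied.
Vote: requires three-fifths of the votes cast (7,939 − 254 abstaining = 7,685); 3/5 of 7685 = 4611, so 4,611 needed; 5,002 in favor. Satisfied.

Valid — all requirements satisfied.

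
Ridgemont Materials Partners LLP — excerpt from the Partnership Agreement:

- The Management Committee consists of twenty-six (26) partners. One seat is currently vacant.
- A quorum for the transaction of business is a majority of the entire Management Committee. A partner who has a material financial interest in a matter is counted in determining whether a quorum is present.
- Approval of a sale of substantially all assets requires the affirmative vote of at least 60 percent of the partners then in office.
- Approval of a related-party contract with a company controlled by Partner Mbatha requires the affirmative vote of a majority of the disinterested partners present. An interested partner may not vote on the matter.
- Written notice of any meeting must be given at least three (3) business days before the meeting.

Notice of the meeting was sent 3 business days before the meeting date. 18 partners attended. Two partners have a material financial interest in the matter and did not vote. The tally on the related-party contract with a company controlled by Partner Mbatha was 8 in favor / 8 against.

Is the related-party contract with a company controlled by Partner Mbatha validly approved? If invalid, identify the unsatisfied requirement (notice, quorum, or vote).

Notice: 3 business days given; 3 required (3 ≥ 3). Satisfied.
Quorum: 18 present (interested partners count toward quorum); quorum is 14. Satisfied.
Vote: the related-party contract with a company controlled by Partner Mbatha requires a majority of the disinterested partners present (18 − 2 = 16). A majority of 16 is 9, so 9 affirmative votes are needed; 8 voted in favor. Not satisfied.

Invalid — vote requirement not satisfied.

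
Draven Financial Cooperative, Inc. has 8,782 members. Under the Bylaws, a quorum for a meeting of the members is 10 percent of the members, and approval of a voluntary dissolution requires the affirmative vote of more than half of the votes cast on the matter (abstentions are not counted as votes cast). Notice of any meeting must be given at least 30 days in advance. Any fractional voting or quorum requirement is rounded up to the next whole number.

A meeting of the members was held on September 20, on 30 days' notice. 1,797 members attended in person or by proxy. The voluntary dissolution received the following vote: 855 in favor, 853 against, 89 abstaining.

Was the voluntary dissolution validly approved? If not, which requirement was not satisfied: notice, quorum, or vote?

Notice: 30 days given; 30 required. Satisfied.
Quorum: 10% of 8,782 = 878.20, rounded up to 879; 1,797 present. Satisfied.
Vote: requires a majority of the votes cast (1,797 − 89 abstaining = 1,708); a majority of 1708 is 855, so 855 needed; 855 in favor. Satisfied.

Valid — all requirements satisfied.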